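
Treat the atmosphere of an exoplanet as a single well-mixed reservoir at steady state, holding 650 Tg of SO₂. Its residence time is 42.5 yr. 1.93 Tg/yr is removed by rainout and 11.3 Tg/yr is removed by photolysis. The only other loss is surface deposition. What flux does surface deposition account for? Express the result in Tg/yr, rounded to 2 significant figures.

2.1 Tg/yr

Total removal F = M/τ = 650 / 42.5 = 15.29 Tg/yr.
Surface deposition = F − (1.93 + 11.3) = 15.29 − 13.23 = 2.064 Tg/yr.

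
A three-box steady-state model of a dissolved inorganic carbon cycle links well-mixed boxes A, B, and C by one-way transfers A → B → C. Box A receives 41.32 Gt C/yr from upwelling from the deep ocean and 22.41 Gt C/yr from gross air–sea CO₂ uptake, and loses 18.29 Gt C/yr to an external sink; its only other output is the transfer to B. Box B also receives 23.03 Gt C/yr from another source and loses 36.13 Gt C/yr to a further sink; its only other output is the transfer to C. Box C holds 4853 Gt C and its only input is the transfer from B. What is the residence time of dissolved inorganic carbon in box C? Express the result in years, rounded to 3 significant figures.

Box A: F(A→B) = (41.32 + 22.41) − 18.29 = 45.440 Gt C/yr.
Box B: F(B→C) = (45.440 + 23.03) − 36.13 = 32.340 Gt C/yr.
Box C throughput = its input = 32.340 Gt C/yr; τ = 4853 / 32.340 = 150.1 yr.

150 yr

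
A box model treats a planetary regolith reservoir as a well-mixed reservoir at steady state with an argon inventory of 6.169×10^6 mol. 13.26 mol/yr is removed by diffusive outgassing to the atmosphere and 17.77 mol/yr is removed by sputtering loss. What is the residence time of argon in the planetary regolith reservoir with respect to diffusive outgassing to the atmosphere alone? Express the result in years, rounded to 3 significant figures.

Residence time with respect to a single sink: τ = M / F_sink.
τ = 6.169×10^6 / 13.26 = 465200 yr.

465000 yr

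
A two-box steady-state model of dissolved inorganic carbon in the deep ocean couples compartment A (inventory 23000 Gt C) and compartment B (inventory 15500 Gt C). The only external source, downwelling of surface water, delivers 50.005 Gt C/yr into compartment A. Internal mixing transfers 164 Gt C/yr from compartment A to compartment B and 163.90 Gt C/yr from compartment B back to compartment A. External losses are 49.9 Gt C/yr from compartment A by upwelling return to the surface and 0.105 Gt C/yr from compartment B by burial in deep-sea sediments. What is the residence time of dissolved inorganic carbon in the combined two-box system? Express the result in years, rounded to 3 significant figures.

770 yr

Residence time in the combined system uses the total inventory and the total *external* removal — internal exchanges between the two boxes cancel.
M_total = 23000 + 15500 = 38500 Gt C.
ΣF_external_out = 49.9 + 0.105 = 50.005 Gt C/yr.
τ = M_total / ΣF_ext = 38500 / 50.005 = 769.9 yr.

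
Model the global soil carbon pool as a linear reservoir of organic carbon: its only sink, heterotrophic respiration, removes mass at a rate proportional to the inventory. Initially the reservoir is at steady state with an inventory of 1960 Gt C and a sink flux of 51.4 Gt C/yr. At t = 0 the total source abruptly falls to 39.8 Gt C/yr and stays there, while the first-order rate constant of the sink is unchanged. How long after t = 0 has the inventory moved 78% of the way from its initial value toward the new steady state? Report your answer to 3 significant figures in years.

τ = M₀/F₀ = 1960/51.4 = 38.13 yr.
The remaining gap fraction is e^(−t/τ); 78% covered ⇒ e^(−t/τ) = 0.220.
t = −τ ln(0.220) = 38.13 × 1.514 = 57.74 yr.

57.7 yr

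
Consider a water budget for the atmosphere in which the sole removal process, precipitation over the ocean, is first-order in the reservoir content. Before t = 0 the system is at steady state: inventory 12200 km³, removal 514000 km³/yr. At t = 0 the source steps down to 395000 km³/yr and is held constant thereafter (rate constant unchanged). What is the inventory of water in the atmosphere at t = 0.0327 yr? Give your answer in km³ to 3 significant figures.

τ = M₀/F₀ = 12200/514000 = 0.02374 yr; rate constant k = 1/τ.
New steady state M_∞ = F₁/k = F₁·τ = 395000 × 0.02374 = 9375.5 km³.
M(t) = M_∞ + (M₀ − M_∞)·e^(−t/τ); t/τ = 0.0327/0.02374 = 1.378, so e^(−t/τ) = 0.2522.
M(t) = 9375.5 + 2825 × 0.2522 = 10088 km³.

10100 km³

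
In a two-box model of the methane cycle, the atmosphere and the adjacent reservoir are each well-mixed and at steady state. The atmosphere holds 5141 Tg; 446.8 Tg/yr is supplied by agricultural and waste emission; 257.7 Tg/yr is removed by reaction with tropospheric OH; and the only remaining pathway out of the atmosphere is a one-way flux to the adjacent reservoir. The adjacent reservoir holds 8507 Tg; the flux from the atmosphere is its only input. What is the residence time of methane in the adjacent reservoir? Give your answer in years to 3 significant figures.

Balance the atmosphere: ΣF_in = 446.80 Tg/yr.
Flux to the adjacent reservoir = ΣF_in − (257.7) = 189.10 Tg/yr.
At steady state the output of the adjacent reservoir equals its input, 189.10 Tg/yr.
τ = M / F = 8507 / 189.10 = 44.99 yr.

45.0 yr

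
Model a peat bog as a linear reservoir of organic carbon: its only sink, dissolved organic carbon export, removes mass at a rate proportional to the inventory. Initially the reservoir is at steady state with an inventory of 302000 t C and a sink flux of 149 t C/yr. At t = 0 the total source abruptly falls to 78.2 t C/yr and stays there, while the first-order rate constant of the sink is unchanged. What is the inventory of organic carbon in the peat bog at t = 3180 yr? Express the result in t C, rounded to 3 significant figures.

188000 t C

τ = M₀/F₀ = 302000/149 = 2027 yr; rate constant k = 1/τ.
New steady state M_∞ = F₁/k = F₁·τ = 78.2 × 2027 = 158500 t C.
M(t) = M_∞ + (M₀ − M_∞)·e^(−t/τ); t/τ = 3180/2027 = 1.569, so e^(−t/τ) = 0.2083.
M(t) = 158500 + 143500 × 0.2083 = 188390 t C.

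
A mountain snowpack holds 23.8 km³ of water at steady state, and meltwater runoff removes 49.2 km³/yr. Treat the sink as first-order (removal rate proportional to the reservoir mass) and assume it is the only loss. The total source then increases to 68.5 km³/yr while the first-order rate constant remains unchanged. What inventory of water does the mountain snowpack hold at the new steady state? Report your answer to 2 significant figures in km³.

33 km³

Rate constant k = F/M = 49.2 / 23.8 = 2.067 yr⁻¹.
At the new steady state, source = k·M_new ⇒ M_new = 68.5 / 2.067 = 33.14 km³.
(Equivalently M_new = M × F_new/F_old = 23.8 × 68.5/49.2.)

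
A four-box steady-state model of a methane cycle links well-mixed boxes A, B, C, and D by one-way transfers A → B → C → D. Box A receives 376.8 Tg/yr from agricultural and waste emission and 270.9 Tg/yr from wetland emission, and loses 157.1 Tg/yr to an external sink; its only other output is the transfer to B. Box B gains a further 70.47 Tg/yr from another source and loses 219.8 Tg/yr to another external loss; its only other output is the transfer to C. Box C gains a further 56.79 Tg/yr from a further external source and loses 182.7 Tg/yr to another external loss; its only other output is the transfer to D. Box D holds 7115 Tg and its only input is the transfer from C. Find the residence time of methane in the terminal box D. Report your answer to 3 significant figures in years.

Box A: F(A→B) = (376.8 + 270.9) − 157.1 = 490.60 Tg/yr.
Box B: F(B→C) = (490.60 + 70.47) − 219.8 = 341.27 Tg/yr.
Box C: F(C→D) = (341.27 + 56.79) − 182.7 = 215.36 Tg/yr.
Box D throughput = its input = 215.36 Tg/yr; τ = 7115 / 215.36 = 33.04 yr.

33.0 yr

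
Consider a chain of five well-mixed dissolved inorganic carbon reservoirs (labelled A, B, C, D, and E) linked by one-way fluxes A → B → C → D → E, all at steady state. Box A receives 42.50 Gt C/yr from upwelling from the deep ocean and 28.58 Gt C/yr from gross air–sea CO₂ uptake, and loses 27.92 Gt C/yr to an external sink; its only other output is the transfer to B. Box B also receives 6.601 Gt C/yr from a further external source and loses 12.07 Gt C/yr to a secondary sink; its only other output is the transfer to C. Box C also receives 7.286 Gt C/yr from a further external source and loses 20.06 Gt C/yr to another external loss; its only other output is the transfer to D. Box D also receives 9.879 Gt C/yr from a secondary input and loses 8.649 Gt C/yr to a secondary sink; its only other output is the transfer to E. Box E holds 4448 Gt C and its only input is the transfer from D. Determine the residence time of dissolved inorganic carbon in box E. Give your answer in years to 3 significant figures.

Box A: F(A→B) = (42.50 + 28.58) − 27.92 = 43.160 Gt C/yr.
Box B: F(B→C) = (43.160 + 6.601) − 12.07 = 37.691 Gt C/yr.
Box C: F(C→D) = (37.691 + 7.286) − 20.06 = 24.917 Gt C/yr.
Box D: F(D→E) = (24.917 + 9.879) − 8.649 = 26.147 Gt C/yr.
Box E throughput = its input = 26.147 Gt C/yr; τ = 4448 / 26.147 = 170.1 yr.

170 yr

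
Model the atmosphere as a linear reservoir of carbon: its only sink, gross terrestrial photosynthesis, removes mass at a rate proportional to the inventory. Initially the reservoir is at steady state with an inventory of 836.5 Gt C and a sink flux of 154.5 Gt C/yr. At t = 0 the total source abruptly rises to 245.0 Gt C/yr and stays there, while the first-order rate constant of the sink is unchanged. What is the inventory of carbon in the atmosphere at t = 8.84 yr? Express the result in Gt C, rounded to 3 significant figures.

Residence time τ = M₀/F₀ = 5.414 yr. The eventual steady state is M_∞ = M₀·(F₁/F₀) = 836.5 × 245.0/154.5 = 1326.5 Gt C.
The anomaly ΔM(t) = M(t) − M_∞ decays as ΔM₀·e^(−t/τ) with ΔM₀ = 836.5 − 1326.5 = −490.0 Gt C.
At t = 8.84 yr, e^(−t/τ) = e^(−1.633) = 0.1954, so ΔM = −95.74 Gt C and M = 1326.5 − 95.74 = 1230.7 Gt C.

1230 Gt C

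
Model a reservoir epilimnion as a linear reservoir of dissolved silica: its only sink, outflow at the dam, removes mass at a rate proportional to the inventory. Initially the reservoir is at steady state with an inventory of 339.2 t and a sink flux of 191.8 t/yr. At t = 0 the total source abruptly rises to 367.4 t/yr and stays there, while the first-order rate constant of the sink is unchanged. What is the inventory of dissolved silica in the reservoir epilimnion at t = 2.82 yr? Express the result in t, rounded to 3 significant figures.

587 t

τ = M₀/F₀ = 339.2/191.8 = 1.769 yr; rate constant k = 1/τ.
New steady state M_∞ = F₁/k = F₁·τ = 367.4 × 1.769 = 649.75 t.
M(t) = M_∞ + (M₀ − M_∞)·e^(−t/τ); t/τ = 2.82/1.769 = 1.595, so e^(−t/τ) = 0.2030.
M(t) = 649.75 − 310.6 × 0.2030 = 586.71 t.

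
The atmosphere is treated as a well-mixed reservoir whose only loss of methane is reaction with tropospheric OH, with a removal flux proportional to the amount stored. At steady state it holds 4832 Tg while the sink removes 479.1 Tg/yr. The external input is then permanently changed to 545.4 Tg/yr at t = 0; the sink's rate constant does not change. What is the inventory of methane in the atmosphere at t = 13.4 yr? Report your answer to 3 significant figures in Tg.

5320 Tg

Residence time τ = M₀/F₀ = 10.09 yr. The eventual steady state is M_∞ = M₀·(F₁/F₀) = 4832 × 545.4/479.1 = 5500.7 Tg.
The anomaly ΔM(t) = M(t) − M_∞ decays as ΔM₀·e^(−t/τ) with ΔM₀ = 4832 − 5500.7 = −668.7 Tg.
At t = 13.4 yr, e^(−t/τ) = e^(−1.329) = 0.2648, so ΔM = −177.1 Tg and M = 5500.7 − 177.1 = 5323.6 Tg.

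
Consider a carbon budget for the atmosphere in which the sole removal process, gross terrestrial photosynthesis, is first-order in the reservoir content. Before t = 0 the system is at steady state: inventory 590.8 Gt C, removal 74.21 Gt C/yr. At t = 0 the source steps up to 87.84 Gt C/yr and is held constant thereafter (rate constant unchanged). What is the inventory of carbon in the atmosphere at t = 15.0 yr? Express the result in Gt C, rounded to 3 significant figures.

683 Gt C

Residence time τ = M₀/F₀ = 7.961 yr. The eventual steady state is M_∞ = M₀·(F₁/F₀) = 590.8 × 87.84/74.21 = 699.31 Gt C.
The anomaly ΔM(t) = M(t) − M_∞ decays as ΔM₀·e^(−t/τ) with ΔM₀ = 590.8 − 699.31 = −108.5 Gt C.
At t = 15.0 yr, e^(−t/τ) = e^(−1.884) = 0.1520, so ΔM = −16.49 Gt C and M = 699.31 − 16.49 = 682.82 Gt C.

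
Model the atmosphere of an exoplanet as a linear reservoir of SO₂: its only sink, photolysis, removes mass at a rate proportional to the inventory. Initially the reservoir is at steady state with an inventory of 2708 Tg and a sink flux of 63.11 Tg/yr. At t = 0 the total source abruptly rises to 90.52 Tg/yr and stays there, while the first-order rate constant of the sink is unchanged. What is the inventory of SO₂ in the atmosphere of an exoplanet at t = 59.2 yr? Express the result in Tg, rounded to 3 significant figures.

3590 Tg

The sink rate constant is k = F₀/M₀ = 63.11/2708 = 0.02331 yr⁻¹.
Solving dM/dt = F₁ − kM with M(0) = M₀ gives M(t) = F₁/k + (M₀ − F₁/k)·e^(−kt).
F₁/k = 90.52/0.02331 = 3884.1 Tg; kt = 0.02331 × 59.2 = 1.380, e^(−kt) = 0.2517.
M(59.2) = 3884.1 + (2708 − 3884.1) × 0.2517 = 3884.1 − 296.0 = 3588.1 Tg.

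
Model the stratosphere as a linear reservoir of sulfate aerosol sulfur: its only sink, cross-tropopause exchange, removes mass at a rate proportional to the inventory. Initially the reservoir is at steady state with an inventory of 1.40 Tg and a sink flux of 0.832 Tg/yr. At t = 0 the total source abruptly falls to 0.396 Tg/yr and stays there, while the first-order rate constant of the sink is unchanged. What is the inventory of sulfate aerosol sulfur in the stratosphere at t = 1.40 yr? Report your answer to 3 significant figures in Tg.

τ = M₀/F₀ = 1.40/0.832 = 1.683 yr; rate constant k = 1/τ.
New steady state M_∞ = F₁/k = F₁·τ = 0.396 × 1.683 = 0.66635 Tg.
M(t) = M_∞ + (M₀ − M_∞)·e^(−t/τ); t/τ = 1.40/1.683 = 0.8320, so e^(−t/τ) = 0.4352.
M(t) = 0.66635 + 0.7337 × 0.4352 = 0.98562 Tg.

0.986 Tg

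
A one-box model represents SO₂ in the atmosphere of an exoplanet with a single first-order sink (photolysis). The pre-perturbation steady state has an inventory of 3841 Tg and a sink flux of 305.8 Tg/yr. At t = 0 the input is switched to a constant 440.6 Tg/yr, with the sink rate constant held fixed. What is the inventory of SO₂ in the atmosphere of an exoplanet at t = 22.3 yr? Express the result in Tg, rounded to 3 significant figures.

5250 Tg

τ = M₀/F₀ = 3841/305.8 = 12.56 yr; rate constant k = 1/τ.
New steady state M_∞ = F₁/k = F₁·τ = 440.6 × 12.56 = 5534.2 Tg.
M(t) = M_∞ + (M₀ − M_∞)·e^(−t/τ); t/τ = 22.3/12.56 = 1.775, so e^(−t/τ) = 0.1694.
M(t) = 5534.2 − 1693 × 0.1694 = 5247.3 Tg.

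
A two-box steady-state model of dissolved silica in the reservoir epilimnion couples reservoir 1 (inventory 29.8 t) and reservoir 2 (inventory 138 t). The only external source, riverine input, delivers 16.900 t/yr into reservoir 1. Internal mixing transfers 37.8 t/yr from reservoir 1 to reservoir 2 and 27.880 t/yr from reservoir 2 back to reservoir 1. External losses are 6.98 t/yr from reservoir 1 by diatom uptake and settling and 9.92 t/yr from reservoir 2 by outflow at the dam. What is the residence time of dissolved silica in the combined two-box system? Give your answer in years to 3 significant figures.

9.93 yr

Residence time in the combined system uses the total inventory and the total *external* removal — internal exchanges between the two boxes cancel.
M_total = 29.8 + 138 = 167.80 t.
ΣF_external_out = 6.98 + 9.92 = 16.900 t/yr.
τ = M_total / ΣF_ext = 167.80 / 16.900 = 9.929 yr.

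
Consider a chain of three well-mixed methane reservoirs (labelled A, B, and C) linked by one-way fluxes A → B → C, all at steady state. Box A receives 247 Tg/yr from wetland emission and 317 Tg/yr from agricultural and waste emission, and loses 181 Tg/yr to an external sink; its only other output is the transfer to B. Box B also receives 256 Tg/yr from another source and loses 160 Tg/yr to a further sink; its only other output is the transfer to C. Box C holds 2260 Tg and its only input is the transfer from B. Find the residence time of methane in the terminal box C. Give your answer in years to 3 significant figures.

Box A: F(A→B) = (247 + 317) − 181 = 383.00 Tg/yr.
Box B: F(B→C) = (383.00 + 256) − 160 = 479.00 Tg/yr.
Box C throughput = its input = 479.00 Tg/yr; τ = 2260 / 479.00 = 4.718 yr.

4.72 yr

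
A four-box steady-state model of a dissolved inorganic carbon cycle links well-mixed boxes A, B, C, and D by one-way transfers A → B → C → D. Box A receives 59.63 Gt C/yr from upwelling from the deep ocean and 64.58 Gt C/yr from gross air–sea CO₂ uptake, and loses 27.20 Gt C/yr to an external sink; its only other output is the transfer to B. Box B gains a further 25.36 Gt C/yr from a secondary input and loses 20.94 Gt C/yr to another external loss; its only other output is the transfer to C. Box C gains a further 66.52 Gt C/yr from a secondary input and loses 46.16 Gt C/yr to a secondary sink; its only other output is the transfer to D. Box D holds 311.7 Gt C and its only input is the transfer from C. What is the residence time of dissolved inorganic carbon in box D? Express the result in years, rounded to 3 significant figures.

2.56 yr

Box A: F(A→B) = (59.63 + 64.58) − 27.20 = 97.010 Gt C/yr.
Box B: F(B→C) = (97.010 + 25.36) − 20.94 = 101.43 Gt C/yr.
Box C: F(C→D) = (101.43 + 66.52) − 46.16 = 121.79 Gt C/yr.
Box D throughput = its input = 121.79 Gt C/yr; τ = 311.7 / 121.79 = 2.559 yr.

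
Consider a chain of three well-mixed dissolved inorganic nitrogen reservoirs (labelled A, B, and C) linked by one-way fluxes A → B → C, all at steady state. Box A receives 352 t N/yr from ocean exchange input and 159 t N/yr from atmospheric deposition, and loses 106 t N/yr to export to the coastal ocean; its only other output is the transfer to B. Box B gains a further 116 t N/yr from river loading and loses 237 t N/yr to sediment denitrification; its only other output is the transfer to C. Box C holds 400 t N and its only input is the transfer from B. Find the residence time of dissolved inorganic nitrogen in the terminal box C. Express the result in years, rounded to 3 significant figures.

Box A: F(A→B) = (352 + 159) − 106 = 405.00 t N/yr.
Box B: F(B→C) = (405.00 + 116) − 237 = 284.00 t N/yr.
Box C throughput = its input = 284.00 t N/yr; τ = 400 / 284.00 = 1.408 yr.

1.41 yr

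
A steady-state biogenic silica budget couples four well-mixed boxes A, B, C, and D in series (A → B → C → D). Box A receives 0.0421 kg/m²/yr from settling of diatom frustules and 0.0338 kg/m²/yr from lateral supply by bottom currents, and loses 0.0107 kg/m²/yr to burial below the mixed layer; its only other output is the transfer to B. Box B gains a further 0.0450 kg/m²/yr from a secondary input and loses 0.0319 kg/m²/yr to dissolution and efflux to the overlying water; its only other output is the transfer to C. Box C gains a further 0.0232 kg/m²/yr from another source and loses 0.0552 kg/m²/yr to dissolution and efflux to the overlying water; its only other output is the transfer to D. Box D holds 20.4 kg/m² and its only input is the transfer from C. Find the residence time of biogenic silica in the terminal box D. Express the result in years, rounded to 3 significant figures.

Box A: F(A→B) = (0.0421 + 0.0338) − 0.0107 = 0.065200 kg/m²/yr.
Box B: F(B→C) = (0.065200 + 0.0450) − 0.0319 = 0.078300 kg/m²/yr.
Box C: F(C→D) = (0.078300 + 0.0232) − 0.0552 = 0.046300 kg/m²/yr.
Box D throughput = its input = 0.046300 kg/m²/yr; τ = 20.4 / 0.046300 = 440.6 yr.

441 yr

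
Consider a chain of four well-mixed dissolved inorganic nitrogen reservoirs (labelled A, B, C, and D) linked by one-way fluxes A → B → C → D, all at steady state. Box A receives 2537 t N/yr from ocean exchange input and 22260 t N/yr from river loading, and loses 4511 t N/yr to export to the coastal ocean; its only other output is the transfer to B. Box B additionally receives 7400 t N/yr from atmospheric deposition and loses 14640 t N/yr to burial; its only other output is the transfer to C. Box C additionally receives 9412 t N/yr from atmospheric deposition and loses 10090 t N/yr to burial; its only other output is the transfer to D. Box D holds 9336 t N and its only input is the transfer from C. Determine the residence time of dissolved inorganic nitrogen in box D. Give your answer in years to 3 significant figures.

0.755 yr

Box A: F(A→B) = (2537 + 22260) − 4511 = 20286 t N/yr.
Box B: F(B→C) = (20286 + 7400) − 14640 = 13046 t N/yr.
Box C: F(C→D) = (13046 + 9412) − 10090 = 12368 t N/yr.
Box D throughput = its input = 12368 t N/yr; τ = 9336 / 12368 = 0.7549 yr.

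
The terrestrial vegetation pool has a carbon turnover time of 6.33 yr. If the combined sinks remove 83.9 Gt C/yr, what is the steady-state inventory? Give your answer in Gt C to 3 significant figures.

531 Gt C

τ = M/F ⇒ M = τ × F = 6.33 × 83.9 = 531.1 Gt C.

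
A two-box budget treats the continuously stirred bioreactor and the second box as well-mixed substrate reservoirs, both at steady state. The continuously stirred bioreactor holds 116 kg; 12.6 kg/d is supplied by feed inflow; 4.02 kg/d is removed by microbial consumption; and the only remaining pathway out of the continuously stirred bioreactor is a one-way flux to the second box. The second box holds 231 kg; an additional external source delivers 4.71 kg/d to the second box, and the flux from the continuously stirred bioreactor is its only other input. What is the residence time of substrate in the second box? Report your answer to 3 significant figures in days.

17.4 d

Balance the continuously stirred bioreactor: ΣF_in = 12.600 kg/d.
Flux to the second box = ΣF_in − (4.02) = 8.5800 kg/d.
Total input to the second box = 8.5800 + 4.71 = 13.290 kg/d; at steady state this equals its total output.
τ = M / F = 231 / 13.290 = 17.38 d.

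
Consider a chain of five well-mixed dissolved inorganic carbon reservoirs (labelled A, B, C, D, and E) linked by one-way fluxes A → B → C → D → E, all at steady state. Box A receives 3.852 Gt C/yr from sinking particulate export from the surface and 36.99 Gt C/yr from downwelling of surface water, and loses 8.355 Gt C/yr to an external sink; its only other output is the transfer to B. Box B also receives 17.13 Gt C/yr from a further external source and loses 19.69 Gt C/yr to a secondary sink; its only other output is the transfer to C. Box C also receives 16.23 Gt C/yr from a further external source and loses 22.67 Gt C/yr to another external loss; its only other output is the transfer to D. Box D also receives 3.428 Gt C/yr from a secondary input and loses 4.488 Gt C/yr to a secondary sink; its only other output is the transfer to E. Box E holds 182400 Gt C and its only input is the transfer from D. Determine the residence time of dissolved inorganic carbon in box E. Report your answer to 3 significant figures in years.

8130 yr

Box A: F(A→B) = (3.852 + 36.99) − 8.355 = 32.487 Gt C/yr.
Box B: F(B→C) = (32.487 + 17.13) − 19.69 = 29.927 Gt C/yr.
Box C: F(C→D) = (29.927 + 16.23) − 22.67 = 23.487 Gt C/yr.
Box D: F(D→E) = (23.487 + 3.428) − 4.488 = 22.427 Gt C/yr.
Box E throughput = its input = 22.427 Gt C/yr; τ = 182400 / 22.427 = 8133 yr.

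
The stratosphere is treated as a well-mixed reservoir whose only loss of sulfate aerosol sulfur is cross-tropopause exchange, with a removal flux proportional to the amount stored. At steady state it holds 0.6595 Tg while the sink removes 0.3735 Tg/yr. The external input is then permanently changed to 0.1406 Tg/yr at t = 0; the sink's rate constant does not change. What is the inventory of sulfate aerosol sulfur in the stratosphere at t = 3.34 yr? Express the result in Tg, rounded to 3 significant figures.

Residence time τ = M₀/F₀ = 1.766 yr. The eventual steady state is M_∞ = M₀·(F₁/F₀) = 0.6595 × 0.1406/0.3735 = 0.24826 Tg.
The anomaly ΔM(t) = M(t) − M_∞ decays as ΔM₀·e^(−t/τ) with ΔM₀ = 0.6595 − 0.24826 = 0.4112 Tg.
At t = 3.34 yr, e^(−t/τ) = e^(−1.892) = 0.1508, so ΔM = 0.06203 Tg and M = 0.24826 + 0.06203 = 0.31029 Tg.

0.310 Tg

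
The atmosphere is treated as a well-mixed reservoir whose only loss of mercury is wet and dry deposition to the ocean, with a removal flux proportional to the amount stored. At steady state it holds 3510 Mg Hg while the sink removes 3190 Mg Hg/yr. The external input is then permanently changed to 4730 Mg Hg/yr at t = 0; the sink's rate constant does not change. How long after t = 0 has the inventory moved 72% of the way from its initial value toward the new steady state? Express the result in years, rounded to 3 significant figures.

1.40 yr

τ = M₀/F₀ = 3510/3190 = 1.100 yr.
The remaining gap fraction is e^(−t/τ); 72% covered ⇒ e^(−t/τ) = 0.280.
t = −τ ln(0.280) = 1.100 × 1.273 = 1.401 yr.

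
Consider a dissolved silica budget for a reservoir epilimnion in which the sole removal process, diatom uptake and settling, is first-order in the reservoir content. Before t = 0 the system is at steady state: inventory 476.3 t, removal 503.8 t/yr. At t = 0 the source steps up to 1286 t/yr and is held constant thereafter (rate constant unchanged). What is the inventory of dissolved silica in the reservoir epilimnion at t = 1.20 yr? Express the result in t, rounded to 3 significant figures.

The sink rate constant is k = F₀/M₀ = 503.8/476.3 = 1.058 yr⁻¹.
Solving dM/dt = F₁ − kM with M(0) = M₀ gives M(t) = F₁/k + (M₀ − F₁/k)·e^(−kt).
F₁/k = 1286/1.058 = 1215.8 t; kt = 1.058 × 1.20 = 1.269, e^(−kt) = 0.2810.
M(1.20) = 1215.8 + (476.3 − 1215.8) × 0.2810 = 1215.8 − 207.8 = 1008.0 t.

1010 t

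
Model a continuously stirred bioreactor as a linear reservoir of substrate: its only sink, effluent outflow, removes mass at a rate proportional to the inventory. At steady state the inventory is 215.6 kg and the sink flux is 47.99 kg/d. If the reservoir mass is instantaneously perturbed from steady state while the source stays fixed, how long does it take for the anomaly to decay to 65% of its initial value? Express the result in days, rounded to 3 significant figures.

1.94 d

For a linear reservoir the anomaly decays as exp(−t/τ) with τ = M/F = 215.6/47.99 = 4.493 d.
exp(−t/τ) = 0.65 ⇒ t = −τ ln(0.65) = 4.493 × 0.4308 = 1.935 d.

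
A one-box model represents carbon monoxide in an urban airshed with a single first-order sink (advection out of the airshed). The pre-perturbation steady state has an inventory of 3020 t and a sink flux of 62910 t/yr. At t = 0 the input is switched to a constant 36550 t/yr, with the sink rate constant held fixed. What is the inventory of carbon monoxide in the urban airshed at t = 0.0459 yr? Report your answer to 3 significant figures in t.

τ = M₀/F₀ = 3020/62910 = 0.04801 yr; rate constant k = 1/τ.
New steady state M_∞ = F₁/k = F₁·τ = 36550 × 0.04801 = 1754.6 t.
M(t) = M_∞ + (M₀ − M_∞)·e^(−t/τ); t/τ = 0.0459/0.04801 = 0.9561, so e^(−t/τ) = 0.3844.
M(t) = 1754.6 + 1265 × 0.3844 = 2241.0 t.

2240 t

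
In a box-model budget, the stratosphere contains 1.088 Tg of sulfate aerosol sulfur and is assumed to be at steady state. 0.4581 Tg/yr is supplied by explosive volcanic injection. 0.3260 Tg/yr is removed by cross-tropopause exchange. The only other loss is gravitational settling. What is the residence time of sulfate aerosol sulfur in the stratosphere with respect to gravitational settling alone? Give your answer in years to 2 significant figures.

8.2 yr

At steady state ΣF_in = ΣF_out.
ΣF_in = 0.45810 Tg/yr.
Gravitational settling flux = ΣF_in − (0.3260) = 0.45810 − 0.3260 = 0.1321 Tg/yr.
τ = M / F = 1.088 / 0.1321 = 8.236 yr.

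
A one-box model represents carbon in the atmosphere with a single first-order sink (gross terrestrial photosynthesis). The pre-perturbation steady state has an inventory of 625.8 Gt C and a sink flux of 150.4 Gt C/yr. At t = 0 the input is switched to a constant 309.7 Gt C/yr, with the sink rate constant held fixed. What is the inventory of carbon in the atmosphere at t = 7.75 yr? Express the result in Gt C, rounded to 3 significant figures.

The sink rate constant is k = F₀/M₀ = 150.4/625.8 = 0.2403 yr⁻¹.
Solving dM/dt = F₁ − kM with M(0) = M₀ gives M(t) = F₁/k + (M₀ − F₁/k)·e^(−kt).
F₁/k = 309.7/0.2403 = 1288.6 Gt C; kt = 0.2403 × 7.75 = 1.863, e^(−kt) = 0.1553.
M(7.75) = 1288.6 + (625.8 − 1288.6) × 0.1553 = 1288.6 − 102.9 = 1185.7 Gt C.

1190 Gt C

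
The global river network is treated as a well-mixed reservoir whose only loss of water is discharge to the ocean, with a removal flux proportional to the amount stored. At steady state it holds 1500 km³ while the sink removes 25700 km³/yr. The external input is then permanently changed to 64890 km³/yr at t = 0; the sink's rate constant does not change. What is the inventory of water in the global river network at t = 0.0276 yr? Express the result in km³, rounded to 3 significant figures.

τ = M₀/F₀ = 1500/25700 = 0.05837 yr; rate constant k = 1/τ.
New steady state M_∞ = F₁/k = F₁·τ = 64890 × 0.05837 = 3787.4 km³.
M(t) = M_∞ + (M₀ − M_∞)·e^(−t/τ); t/τ = 0.0276/0.05837 = 0.4729, so e^(−t/τ) = 0.6232.
M(t) = 3787.4 − 2287 × 0.6232 = 2361.9 km³.

2360 km³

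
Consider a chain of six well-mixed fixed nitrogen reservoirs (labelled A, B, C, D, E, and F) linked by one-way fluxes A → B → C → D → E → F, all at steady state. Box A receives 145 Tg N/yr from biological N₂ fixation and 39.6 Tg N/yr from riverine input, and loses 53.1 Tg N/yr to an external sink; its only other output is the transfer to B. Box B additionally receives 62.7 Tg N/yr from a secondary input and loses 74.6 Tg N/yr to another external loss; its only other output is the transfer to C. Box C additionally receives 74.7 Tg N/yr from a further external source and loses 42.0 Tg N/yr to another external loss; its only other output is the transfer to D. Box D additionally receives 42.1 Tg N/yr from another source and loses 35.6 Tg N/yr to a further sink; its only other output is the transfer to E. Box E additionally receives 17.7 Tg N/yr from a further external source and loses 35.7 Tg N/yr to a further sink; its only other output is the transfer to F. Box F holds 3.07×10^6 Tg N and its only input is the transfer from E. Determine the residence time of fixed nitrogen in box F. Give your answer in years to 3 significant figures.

21800 yr

Box A: F(A→B) = (145 + 39.6) − 53.1 = 131.50 Tg N/yr.
Box B: F(B→C) = (131.50 + 62.7) − 74.6 = 119.60 Tg N/yr.
Box C: F(C→D) = (119.60 + 74.7) − 42.0 = 152.30 Tg N/yr.
Box D: F(D→E) = (152.30 + 42.1) − 35.6 = 158.80 Tg N/yr.
Box E: F(E→F) = (158.80 + 17.7) − 35.7 = 140.80 Tg N/yr.
Box F throughput = its input = 140.80 Tg N/yr; τ = 3.07×10^6 / 140.80 = 21800 yr.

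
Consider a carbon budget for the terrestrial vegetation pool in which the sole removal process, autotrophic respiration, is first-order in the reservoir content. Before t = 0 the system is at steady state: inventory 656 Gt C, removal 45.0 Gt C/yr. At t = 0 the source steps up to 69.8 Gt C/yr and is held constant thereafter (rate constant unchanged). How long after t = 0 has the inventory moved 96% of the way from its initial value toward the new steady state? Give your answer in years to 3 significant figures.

46.9 yr

τ = M₀/F₀ = 656/45.0 = 14.58 yr.
The remaining gap fraction is e^(−t/τ); 96% covered ⇒ e^(−t/τ) = 0.0400.
t = −τ ln(0.0400) = 14.58 × 3.219 = 46.92 yr.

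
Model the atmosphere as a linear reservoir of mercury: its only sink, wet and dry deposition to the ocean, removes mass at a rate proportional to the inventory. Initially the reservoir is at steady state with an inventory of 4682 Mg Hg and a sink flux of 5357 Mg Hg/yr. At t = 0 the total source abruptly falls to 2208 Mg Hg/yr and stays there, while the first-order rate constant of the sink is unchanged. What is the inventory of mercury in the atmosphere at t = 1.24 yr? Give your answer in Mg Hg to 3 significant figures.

2600 Mg Hg

Residence time τ = M₀/F₀ = 0.8740 yr. The eventual steady state is M_∞ = M₀·(F₁/F₀) = 4682 × 2208/5357 = 1929.8 Mg Hg.
The anomaly ΔM(t) = M(t) − M_∞ decays as ΔM₀·e^(−t/τ) with ΔM₀ = 4682 − 1929.8 = 2752 Mg Hg.
At t = 1.24 yr, e^(−t/τ) = e^(−1.419) = 0.2420, so ΔM = 666.1 Mg Hg and M = 1929.8 + 666.1 = 2595.9 Mg Hg.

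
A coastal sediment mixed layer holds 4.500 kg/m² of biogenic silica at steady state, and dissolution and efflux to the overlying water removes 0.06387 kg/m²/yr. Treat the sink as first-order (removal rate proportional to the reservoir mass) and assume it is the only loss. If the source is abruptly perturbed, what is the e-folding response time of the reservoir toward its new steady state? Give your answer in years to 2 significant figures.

For a linear reservoir the response time equals the residence time τ = M/F.
τ = 4.500 / 0.06387 = 70.46 yr.

70 yr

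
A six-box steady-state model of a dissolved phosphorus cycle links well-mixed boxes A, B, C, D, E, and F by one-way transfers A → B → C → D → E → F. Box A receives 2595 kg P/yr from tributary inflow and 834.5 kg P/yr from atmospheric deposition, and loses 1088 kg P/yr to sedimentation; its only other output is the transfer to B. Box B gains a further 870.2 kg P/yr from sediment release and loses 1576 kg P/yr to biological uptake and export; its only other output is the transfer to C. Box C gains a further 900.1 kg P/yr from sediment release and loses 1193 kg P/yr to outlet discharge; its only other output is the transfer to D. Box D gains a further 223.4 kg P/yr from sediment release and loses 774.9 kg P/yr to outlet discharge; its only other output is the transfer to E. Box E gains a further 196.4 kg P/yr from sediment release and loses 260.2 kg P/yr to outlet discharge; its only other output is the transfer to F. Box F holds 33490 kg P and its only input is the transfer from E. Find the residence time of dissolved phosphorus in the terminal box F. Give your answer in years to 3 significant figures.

Box A: F(A→B) = (2595 + 834.5) − 1088 = 2341.5 kg P/yr.
Box B: F(B→C) = (2341.5 + 870.2) − 1576 = 1635.7 kg P/yr.
Box C: F(C→D) = (1635.7 + 900.1) − 1193 = 1342.8 kg P/yr.
Box D: F(D→E) = (1342.8 + 223.4) − 774.9 = 791.30 kg P/yr.
Box E: F(E→F) = (791.30 + 196.4) − 260.2 = 727.50 kg P/yr.
Box F throughput = its input = 727.50 kg P/yr; τ = 33490 / 727.50 = 46.03 yr.

46.0 yr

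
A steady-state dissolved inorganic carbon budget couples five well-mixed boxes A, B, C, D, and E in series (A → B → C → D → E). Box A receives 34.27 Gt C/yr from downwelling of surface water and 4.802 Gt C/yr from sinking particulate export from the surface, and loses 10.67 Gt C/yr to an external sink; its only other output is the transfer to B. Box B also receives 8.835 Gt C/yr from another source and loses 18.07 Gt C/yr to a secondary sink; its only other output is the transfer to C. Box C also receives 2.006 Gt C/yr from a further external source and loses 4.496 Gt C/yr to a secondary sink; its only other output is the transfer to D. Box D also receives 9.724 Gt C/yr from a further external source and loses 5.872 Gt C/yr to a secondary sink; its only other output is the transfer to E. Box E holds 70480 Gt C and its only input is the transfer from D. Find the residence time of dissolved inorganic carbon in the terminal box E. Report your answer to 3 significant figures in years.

3430 yr

Box A: F(A→B) = (34.27 + 4.802) − 10.67 = 28.402 Gt C/yr.
Box B: F(B→C) = (28.402 + 8.835) − 18.07 = 19.167 Gt C/yr.
Box C: F(C→D) = (19.167 + 2.006) − 4.496 = 16.677 Gt C/yr.
Box D: F(D→E) = (16.677 + 9.724) − 5.872 = 20.529 Gt C/yr.
Box E throughput = its input = 20.529 Gt C/yr; τ = 70480 / 20.529 = 3433 yr.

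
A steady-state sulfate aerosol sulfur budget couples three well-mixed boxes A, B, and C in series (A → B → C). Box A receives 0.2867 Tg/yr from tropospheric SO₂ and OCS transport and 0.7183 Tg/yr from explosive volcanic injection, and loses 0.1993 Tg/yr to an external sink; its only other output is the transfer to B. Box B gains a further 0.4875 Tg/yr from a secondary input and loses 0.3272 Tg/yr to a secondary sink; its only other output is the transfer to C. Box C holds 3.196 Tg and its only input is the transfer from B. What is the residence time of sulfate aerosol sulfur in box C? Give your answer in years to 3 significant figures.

Box A: F(A→B) = (0.2867 + 0.7183) − 0.1993 = 0.80570 Tg/yr.
Box B: F(B→C) = (0.80570 + 0.4875) − 0.3272 = 0.96600 Tg/yr.
Box C throughput = its input = 0.96600 Tg/yr; τ = 3.196 / 0.96600 = 3.308 yr.

3.31 yr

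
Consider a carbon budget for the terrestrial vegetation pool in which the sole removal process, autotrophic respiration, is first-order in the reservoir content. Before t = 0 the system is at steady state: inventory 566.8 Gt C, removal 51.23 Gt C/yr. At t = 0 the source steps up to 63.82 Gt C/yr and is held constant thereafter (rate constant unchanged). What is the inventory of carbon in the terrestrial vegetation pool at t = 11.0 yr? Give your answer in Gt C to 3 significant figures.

τ = M₀/F₀ = 566.8/51.23 = 11.06 yr; rate constant k = 1/τ.
New steady state M_∞ = F₁/k = F₁·τ = 63.82 × 11.06 = 706.09 Gt C.
M(t) = M_∞ + (M₀ − M_∞)·e^(−t/τ); t/τ = 11.0/11.06 = 0.9942, so e^(−t/τ) = 0.3700.
M(t) = 706.09 − 139.3 × 0.3700 = 654.55 Gt C.

655 Gt C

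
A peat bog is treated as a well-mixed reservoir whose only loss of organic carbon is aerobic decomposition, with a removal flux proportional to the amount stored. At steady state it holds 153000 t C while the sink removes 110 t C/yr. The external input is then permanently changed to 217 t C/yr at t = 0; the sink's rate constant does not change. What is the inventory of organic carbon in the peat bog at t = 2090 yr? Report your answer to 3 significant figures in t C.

Residence time τ = M₀/F₀ = 1391 yr. The eventual steady state is M_∞ = M₀·(F₁/F₀) = 153000 × 217/110 = 301830 t C.
The anomaly ΔM(t) = M(t) − M_∞ decays as ΔM₀·e^(−t/τ) with ΔM₀ = 153000 − 301830 = −148800 t C.
At t = 2090 yr, e^(−t/τ) = e^(−1.503) = 0.2225, so ΔM = −33120 t C and M = 301830 − 33120 = 268710 t C.

269000 t C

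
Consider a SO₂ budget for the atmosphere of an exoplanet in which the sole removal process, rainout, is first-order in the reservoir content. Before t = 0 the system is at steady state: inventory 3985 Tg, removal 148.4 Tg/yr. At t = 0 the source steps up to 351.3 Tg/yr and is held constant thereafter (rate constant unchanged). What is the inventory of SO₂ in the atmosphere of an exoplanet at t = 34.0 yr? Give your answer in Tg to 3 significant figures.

τ = M₀/F₀ = 3985/148.4 = 26.85 yr; rate constant k = 1/τ.
New steady state M_∞ = F₁/k = F₁·τ = 351.3 × 26.85 = 9433.5 Tg.
M(t) = M_∞ + (M₀ − M_∞)·e^(−t/τ); t/τ = 34.0/26.85 = 1.266, so e^(−t/τ) = 0.2819.
M(t) = 9433.5 − 5448 × 0.2819 = 7897.5 Tg.

7900 Tg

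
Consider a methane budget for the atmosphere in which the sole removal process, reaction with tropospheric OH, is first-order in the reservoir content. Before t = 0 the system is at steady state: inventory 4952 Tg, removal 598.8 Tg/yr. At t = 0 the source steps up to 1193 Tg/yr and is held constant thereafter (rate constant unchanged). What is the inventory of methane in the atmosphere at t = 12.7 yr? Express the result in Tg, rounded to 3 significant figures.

The sink rate constant is k = F₀/M₀ = 598.8/4952 = 0.1209 yr⁻¹.
Solving dM/dt = F₁ − kM with M(0) = M₀ gives M(t) = F₁/k + (M₀ − F₁/k)·e^(−kt).
F₁/k = 1193/0.1209 = 9866.0 Tg; kt = 0.1209 × 12.7 = 1.536, e^(−kt) = 0.2153.
M(12.7) = 9866.0 + (4952 − 9866.0) × 0.2153 = 9866.0 − 1058 = 8808.0 Tg.

8810 Tg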